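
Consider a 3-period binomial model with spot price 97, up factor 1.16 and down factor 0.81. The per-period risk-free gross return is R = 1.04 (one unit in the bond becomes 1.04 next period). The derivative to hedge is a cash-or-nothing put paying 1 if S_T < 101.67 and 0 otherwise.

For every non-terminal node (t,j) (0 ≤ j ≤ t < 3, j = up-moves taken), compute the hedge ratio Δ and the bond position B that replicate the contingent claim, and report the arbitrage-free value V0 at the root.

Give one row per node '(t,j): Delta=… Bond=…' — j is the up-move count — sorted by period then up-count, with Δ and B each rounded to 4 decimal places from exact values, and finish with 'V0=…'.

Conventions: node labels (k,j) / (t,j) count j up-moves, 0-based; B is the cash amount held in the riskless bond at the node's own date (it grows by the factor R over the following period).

(0,0): Delta=-0.0123 Bond=1.4322
(1,0): Delta=-0.0230 Bond=2.3306
(1,1): Delta=-0.0084 Bond=1.0506
(2,0): Delta=0.0000 Bond=0.9615
(2,1): Delta=-0.0313 Bond=3.1868
(2,2): Delta=0.0000 Bond=0.0000
V0=0.2418

Under the risk-neutral measure, an up-move has probability p* = (R−d)/(u−d) = 0.6571 and values discount at R = 1.04.
Terminal payoffs: V(3,0)=1.0000, V(3,1)=1.0000, V(3,2)=0.0000, V(3,3)=0.0000
Node (2,0) S=63.6417: V=(p*·1.0000+(1−p*)·1.0000)/1.04=0.9615; Δ=(1.0000−1.0000)/(73.8244−51.5498)=0.0000; B=V−Δ·S=0.9615
Node (2,1) S=91.1412: V=(p*·0.0000+(1−p*)·1.0000)/1.04=0.3297; Δ=(0.0000−1.0000)/(105.7238−73.8244)=-0.0313; B=V−Δ·S=3.1868
Node (2,2) S=130.5232: V=(p*·0.0000+(1−p*)·0.0000)/1.04=0.0000; Δ=(0.0000−0.0000)/(151.4069−105.7238)=0.0000; B=V−Δ·S=0.0000
Node (1,0) S=78.5700: V=(p*·0.3297+(1−p*)·0.9615)/1.04=0.5253; Δ=(0.3297−0.9615)/(91.1412−63.6417)=-0.0230; B=V−Δ·S=2.3306
Node (1,1) S=112.5200: V=(p*·0.0000+(1−p*)·0.3297)/1.04=0.1087; Δ=(0.0000−0.3297)/(130.5232−91.1412)=-0.0084; B=V−Δ·S=1.0506
Node (0,0) S=97.0000: V=(p*·0.1087+(1−p*)·0.5253)/1.04=0.2418; Δ=(0.1087−0.5253)/(112.5200−78.5700)=-0.0123; B=V−Δ·S=1.4322
Sanity check at the root: Δ(0,0)·S0 + B(0,0) reproduces V0 = 0.2418.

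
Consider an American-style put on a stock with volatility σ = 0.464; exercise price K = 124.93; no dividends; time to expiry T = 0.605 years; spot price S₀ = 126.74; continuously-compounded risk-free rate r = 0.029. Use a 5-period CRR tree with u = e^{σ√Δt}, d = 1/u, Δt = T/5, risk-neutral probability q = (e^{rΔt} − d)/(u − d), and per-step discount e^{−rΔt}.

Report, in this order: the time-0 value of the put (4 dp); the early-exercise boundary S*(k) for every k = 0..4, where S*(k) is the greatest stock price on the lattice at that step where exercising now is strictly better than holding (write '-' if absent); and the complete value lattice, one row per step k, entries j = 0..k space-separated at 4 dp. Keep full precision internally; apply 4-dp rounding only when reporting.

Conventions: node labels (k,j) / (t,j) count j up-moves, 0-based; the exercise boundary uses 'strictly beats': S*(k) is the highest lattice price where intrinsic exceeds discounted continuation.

price = 17.0350
boundary = - - - 78.0953 91.7743
tree:
17.0350
24.8262 8.3967
34.8924 13.6867 2.5081
46.8347 21.7175 4.7540 0.0000
58.4749 33.1557 9.0112 0.0000 0.0000
68.3800 46.8347 17.0807 0.0000 0.0000 0.0000

Δt=0.12100, u=1.17516, d=0.85095, q=0.47058, disc=e^(-rΔt)=0.99650
k=5 terminal: V=max(K-S,0) → 68.3800 46.8347 17.0807 0.0000 0.0000 0.0000
k=4: j=0 S=66.4551 intr=58.4749 cont=58.0372 V=58.4749[EX]; j=1 S=91.7743 intr=33.1557 cont=32.7181 V=33.1557[EX]; j=2 S=126.7400 intr=0.0000 cont=9.0112 V=9.0112[hold]; j=3 S=175.0275 intr=0.0000 cont=0.0000 V=0.0000[hold]; j=4 S=241.7123 intr=0.0000 cont=0.0000 V=0.0000[hold]  S*(4)=91.7743
k=3: j=0 S=78.0953 intr=46.8347 cont=46.3971 V=46.8347[EX]; j=1 S=107.8493 intr=17.0807 cont=21.7175 V=21.7175[hold]; j=2 S=148.9395 intr=0.0000 cont=4.7540 V=4.7540[hold]; j=3 S=205.6850 intr=0.0000 cont=0.0000 V=0.0000[hold]  S*(3)=78.0953
k=2: j=0 S=91.7743 intr=33.1557 cont=34.8924 V=34.8924[hold]; j=1 S=126.7400 intr=0.0000 cont=13.6867 V=13.6867[hold]; j=2 S=175.0275 intr=0.0000 cont=2.5081 V=2.5081[hold]  S*(2)=-
k=1: j=0 S=107.8493 intr=17.0807 cont=24.8262 V=24.8262[hold]; j=1 S=148.9395 intr=0.0000 cont=8.3967 V=8.3967[hold]  S*(1)=-
k=0: j=0 S=126.7400 intr=0.0000 cont=17.0350 V=17.0350[hold]  S*(0)=-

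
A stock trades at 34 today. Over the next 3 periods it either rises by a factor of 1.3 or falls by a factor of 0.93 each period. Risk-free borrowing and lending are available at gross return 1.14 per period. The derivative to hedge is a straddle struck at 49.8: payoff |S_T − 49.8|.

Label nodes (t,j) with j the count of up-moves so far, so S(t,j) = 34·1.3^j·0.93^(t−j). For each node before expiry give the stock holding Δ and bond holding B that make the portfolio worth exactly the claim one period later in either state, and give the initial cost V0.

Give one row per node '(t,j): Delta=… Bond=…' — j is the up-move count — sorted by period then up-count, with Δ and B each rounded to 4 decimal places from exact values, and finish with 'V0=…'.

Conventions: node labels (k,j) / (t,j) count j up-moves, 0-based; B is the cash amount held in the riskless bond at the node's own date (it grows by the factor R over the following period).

Since d<R<u, set p* = (R−d)/(u−d) = 0.5676; price each node as the discounted p*-expectation of its children.
Terminal payoffs: V(3,0)=22.4519, V(3,1)=11.5714, V(3,2)=3.6378, V(3,3)=24.8980
Node (2,0) S=29.4066: V=(p*·11.5714+(1−p*)·22.4519)/1.14=14.2776; Δ=(11.5714−22.4519)/(38.2286−27.3481)=-1.0000; B=V−Δ·S=43.6842
Node (2,1) S=41.1060: V=(p*·3.6378+(1−p*)·11.5714)/1.14=6.2005; Δ=(3.6378−11.5714)/(53.4378−38.2286)=-0.5216; B=V−Δ·S=27.6427
Node (2,2) S=57.4600: V=(p*·24.8980+(1−p*)·3.6378)/1.14=13.7758; Δ=(24.8980−3.6378)/(74.6980−53.4378)=1.0000; B=V−Δ·S=-43.6842
Node (1,0) S=31.6200: V=(p*·6.2005+(1−p*)·14.2776)/1.14=8.5029; Δ=(6.2005−14.2776)/(41.1060−29.4066)=-0.6904; B=V−Δ·S=30.3330
Node (1,1) S=44.2000: V=(p*·13.7758+(1−p*)·6.2005)/1.14=9.2105; Δ=(13.7758−6.2005)/(57.4600−41.1060)=0.4632; B=V−Δ·S=-11.2633
Node (0,0) S=34.0000: V=(p*·9.2105+(1−p*)·8.5029)/1.14=7.8110; Δ=(9.2105−8.5029)/(44.2000−31.6200)=0.0562; B=V−Δ·S=5.8985
Check: Δ(0,0)·S0 + B(0,0) = 7.8110 = V0.

(0,0): Delta=0.0562 Bond=5.8985
(1,0): Delta=-0.6904 Bond=30.3330
(1,1): Delta=0.4632 Bond=-11.2633
(2,0): Delta=-1.0000 Bond=43.6842
(2,1): Delta=-0.5216 Bond=27.6427
(2,2): Delta=1.0000 Bond=-43.6842
V0=7.8110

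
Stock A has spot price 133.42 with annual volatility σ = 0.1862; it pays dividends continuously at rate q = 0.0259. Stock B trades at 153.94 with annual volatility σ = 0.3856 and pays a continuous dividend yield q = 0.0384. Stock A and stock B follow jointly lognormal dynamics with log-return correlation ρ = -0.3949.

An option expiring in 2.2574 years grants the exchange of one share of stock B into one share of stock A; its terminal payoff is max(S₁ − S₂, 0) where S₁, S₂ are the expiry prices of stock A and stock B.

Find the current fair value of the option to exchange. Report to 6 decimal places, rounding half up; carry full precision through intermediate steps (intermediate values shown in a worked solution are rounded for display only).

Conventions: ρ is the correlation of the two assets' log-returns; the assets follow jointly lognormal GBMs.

exchange price = 31.126102

σ_eff = √(σ₁² + σ₂² − 2ρσ₁σ₂) = √(0.1862² + 0.3856² − 2·-0.3949·0.1862·0.3856) = 0.489964
d₁ = (ln(S₁/S₂) + (q₂ − q₁ + σ_eff²/2)T) / (σ_eff√T) = (ln(133.42/153.94) + (0.0384 − 0.0259 + 0.120032)·2.2574) / 0.736153 = 0.212072
d₂ = d₁ − σ_eff√T = 0.212072 − 0.736153 = -0.524081
N(d₁) = 0.583975,  N(d₂) = 0.300111
V = S₁·e^{−q₁T}·N(d₁) − S₂·e^{−q₂T}·N(d₂) = 73.489125 − 42.363023 = 31.126102
Key observation: the rate r is irrelevant here: denominating values in stock B turns the exchange into a ratio option on S₁/S₂, and discounting at r drops out.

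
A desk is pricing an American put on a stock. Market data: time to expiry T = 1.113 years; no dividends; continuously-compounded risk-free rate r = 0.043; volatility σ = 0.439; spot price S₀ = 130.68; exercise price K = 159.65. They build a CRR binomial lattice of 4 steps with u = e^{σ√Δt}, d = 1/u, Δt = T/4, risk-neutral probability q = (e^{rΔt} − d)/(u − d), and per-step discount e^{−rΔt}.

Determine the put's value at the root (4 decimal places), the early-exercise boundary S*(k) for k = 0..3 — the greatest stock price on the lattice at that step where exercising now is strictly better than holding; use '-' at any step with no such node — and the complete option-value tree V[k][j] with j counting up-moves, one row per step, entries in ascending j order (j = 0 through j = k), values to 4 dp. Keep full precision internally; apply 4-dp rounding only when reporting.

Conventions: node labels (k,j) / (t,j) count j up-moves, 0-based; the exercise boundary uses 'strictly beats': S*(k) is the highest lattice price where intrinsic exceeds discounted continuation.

price = 40.8224
boundary = - - 82.2375 103.6668
tree:
40.8224
57.5511 22.8652
77.4125 36.4645 8.0016
94.4120 55.9832 15.2252 0.0000
107.8975 77.4125 28.9700 0.0000 0.0000

Δt=0.27825  u=1.26058  d=0.79329  q=0.46812  discount=0.98811
step 4 (expiry): payoffs max(K−S,0) = 107.8975 77.4125 28.9700 0.0000 0.0000
step 3: (k=3,j=0): S=65.2380, K−S=94.4120, hold=92.5132 ⇒ V=94.4120 exercise | (k=3,j=1): S=103.6668, K−S=55.9832, hold=54.0844 ⇒ V=55.9832 exercise | (k=3,j=2): S=164.7323, K−S=0.0000, hold=15.2252 ⇒ V=15.2252 continue | (k=3,j=3): S=261.7687, K−S=0.0000, hold=0.0000 ⇒ V=0.0000 continue  boundary S*=103.6668
step 2: (k=2,j=0): S=82.2375, K−S=77.4125, hold=75.5137 ⇒ V=77.4125 exercise | (k=2,j=1): S=130.6800, K−S=28.9700, hold=36.4645 ⇒ V=36.4645 continue | (k=2,j=2): S=207.6578, K−S=0.0000, hold=8.0016 ⇒ V=8.0016 continue  boundary S*=82.2375
step 1: (k=1,j=0): S=103.6668, K−S=55.9832, hold=57.5511 ⇒ V=57.5511 continue | (k=1,j=1): S=164.7323, K−S=0.0000, hold=22.8652 ⇒ V=22.8652 continue  boundary S*=-
step 0: (k=0,j=0): S=130.6800, K−S=28.9700, hold=40.8224 ⇒ V=40.8224 continue  boundary S*=-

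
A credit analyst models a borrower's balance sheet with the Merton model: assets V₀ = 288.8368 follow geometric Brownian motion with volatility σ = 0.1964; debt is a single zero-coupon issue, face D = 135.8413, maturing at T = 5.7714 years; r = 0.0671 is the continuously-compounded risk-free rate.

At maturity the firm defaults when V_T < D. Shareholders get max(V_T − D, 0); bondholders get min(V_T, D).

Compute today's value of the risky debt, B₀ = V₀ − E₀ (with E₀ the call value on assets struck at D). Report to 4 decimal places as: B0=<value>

B0=92.0316

Work the structural quantities from V₀ = 288.8368 against face 135.8413:
d₁ = [ln(V₀/D) + (r + σ²/2)T] / (σ√T)
   = [ln(288.8368/135.8413) + (0.0671 + 0.5·0.1964²)·5.7714] / (0.1964·√5.7714)
   = [0.754375 + 0.498571] / 0.471826 = 2.655523
d₂ = d₁ − σ√T = 2.655523 − 0.471826 = 2.183697
N(d₁) = 0.996041,  N(d₂) = 0.985508,  e^(−rT) = 0.678914
E₀ = V₀·N(d₁) − D·e^(−rT)·N(d₂)
   = 288.8368·0.996041 − 135.8413·0.678914·0.985508 = 196.805209
B₀ = V₀ − E₀ = 288.8368 − 196.805209 = 92.031591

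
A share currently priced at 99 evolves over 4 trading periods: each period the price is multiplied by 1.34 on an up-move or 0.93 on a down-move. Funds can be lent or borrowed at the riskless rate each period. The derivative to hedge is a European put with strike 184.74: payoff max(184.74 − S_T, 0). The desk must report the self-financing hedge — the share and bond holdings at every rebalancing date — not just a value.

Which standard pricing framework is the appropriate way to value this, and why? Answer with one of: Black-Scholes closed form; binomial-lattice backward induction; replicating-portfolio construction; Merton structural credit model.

Key observation: since the answer must list Δ and B at each node of the 1.34/0.93 lattice on 99, the replicating-portfolio method — solving the two-state system at every node — is the one that applies.

framework: replicating-portfolio construction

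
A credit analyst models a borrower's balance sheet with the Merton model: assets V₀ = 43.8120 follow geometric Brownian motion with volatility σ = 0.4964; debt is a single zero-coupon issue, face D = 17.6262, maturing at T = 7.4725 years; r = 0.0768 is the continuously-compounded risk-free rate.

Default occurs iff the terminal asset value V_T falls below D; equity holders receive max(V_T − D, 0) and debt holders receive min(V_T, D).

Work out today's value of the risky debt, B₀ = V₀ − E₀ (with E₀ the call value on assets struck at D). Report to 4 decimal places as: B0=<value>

With assets at 43.8120 and a single debt payment of 17.6262 at 7.4725 years:
d₁ = [ln(V₀/D) + (r + σ²/2)T] / (σ√T)
   = [ln(43.8120/17.6262) + (0.0768 + 0.5·0.4964²)·7.4725] / (0.4964·√7.4725)
   = [0.910521 + 1.494548] / 1.356953 = 1.772405
d₂ = d₁ − σ√T = 1.772405 − 1.356953 = 0.415452
N(d₁) = 0.961836,  N(d₂) = 0.661095,  e^(−rT) = 0.563331
E₀ = V₀·N(d₁) − D·e^(−rT)·N(d₂)
   = 43.8120·0.961836 − 17.6262·0.563331·0.661095 = 35.575711
B₀ = V₀ − E₀ = 43.8120 − 35.575711 = 8.236289

B0=8.2363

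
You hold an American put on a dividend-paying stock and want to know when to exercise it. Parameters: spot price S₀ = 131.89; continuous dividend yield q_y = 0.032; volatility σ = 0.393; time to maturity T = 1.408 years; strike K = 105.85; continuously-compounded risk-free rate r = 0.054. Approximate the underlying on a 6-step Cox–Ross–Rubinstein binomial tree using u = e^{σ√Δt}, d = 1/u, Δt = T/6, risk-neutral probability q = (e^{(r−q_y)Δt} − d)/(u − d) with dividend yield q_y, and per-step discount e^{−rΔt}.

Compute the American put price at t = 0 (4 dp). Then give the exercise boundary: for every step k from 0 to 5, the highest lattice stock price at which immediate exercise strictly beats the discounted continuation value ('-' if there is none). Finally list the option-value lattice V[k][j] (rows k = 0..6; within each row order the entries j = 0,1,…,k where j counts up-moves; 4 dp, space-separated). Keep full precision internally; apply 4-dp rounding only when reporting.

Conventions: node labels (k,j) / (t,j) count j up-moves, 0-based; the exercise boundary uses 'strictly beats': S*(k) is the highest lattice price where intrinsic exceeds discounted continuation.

price = 10.4506
boundary = - - - - 61.5872 74.5025
tree:
10.4506
15.7563 4.6581
23.0994 7.7749 1.2148
32.6972 12.7358 2.3042 0.0000
44.2628 20.3418 4.3705 0.0000 0.0000
54.9392 31.3475 8.2898 0.0000 0.0000 0.0000
63.7648 44.2628 15.7238 0.0000 0.0000 0.0000 0.0000

params: Δt=0.23467 u=1.20971 d=0.82665 q=0.46606 e^(-rΔt)=0.98741
t_6 payoffs: 63.7648 44.2628 15.7238 0.0000 0.0000 0.0000 0.0000
t_5: node(5,0) S=50.9108 payoff=54.9392 vs cont=53.9872 → 54.9392 [stop]  node(5,1) S=74.5025 payoff=31.3475 vs cont=30.5720 → 31.3475 [stop]  node(5,2) S=109.0263 payoff=0.0000 vs cont=8.2898 → 8.2898 [wait]  node(5,3) S=159.5483 payoff=0.0000 vs cont=0.0000 → 0.0000 [wait]  node(5,4) S=233.4818 payoff=0.0000 vs cont=0.0000 → 0.0000 [wait]  node(5,5) S=341.6755 payoff=0.0000 vs cont=0.0000 → 0.0000 [wait]  ⇒ S*(5)=74.5025
t_4: node(4,0) S=61.5872 payoff=44.2628 vs cont=43.3907 → 44.2628 [stop]  node(4,1) S=90.1262 payoff=15.7238 vs cont=20.3418 → 20.3418 [wait]  node(4,2) S=131.8900 payoff=0.0000 vs cont=4.3705 → 4.3705 [wait]  node(4,3) S=193.0068 payoff=0.0000 vs cont=0.0000 → 0.0000 [wait]  node(4,4) S=282.4447 payoff=0.0000 vs cont=0.0000 → 0.0000 [wait]  ⇒ S*(4)=61.5872
t_3: node(3,0) S=74.5025 payoff=31.3475 vs cont=32.6972 → 32.6972 [wait]  node(3,1) S=109.0263 payoff=0.0000 vs cont=12.7358 → 12.7358 [wait]  node(3,2) S=159.5483 payoff=0.0000 vs cont=2.3042 → 2.3042 [wait]  node(3,3) S=233.4818 payoff=0.0000 vs cont=0.0000 → 0.0000 [wait]  ⇒ S*(3)=-
t_2: node(2,0) S=90.1262 payoff=15.7238 vs cont=23.0994 → 23.0994 [wait]  node(2,1) S=131.8900 payoff=0.0000 vs cont=7.7749 → 7.7749 [wait]  node(2,2) S=193.0068 payoff=0.0000 vs cont=1.2148 → 1.2148 [wait]  ⇒ S*(2)=-
t_1: node(1,0) S=109.0263 payoff=0.0000 vs cont=15.7563 → 15.7563 [wait]  node(1,1) S=159.5483 payoff=0.0000 vs cont=4.6581 → 4.6581 [wait]  ⇒ S*(1)=-
t_0: node(0,0) S=131.8900 payoff=0.0000 vs cont=10.4506 → 10.4506 [wait]  ⇒ S*(0)=-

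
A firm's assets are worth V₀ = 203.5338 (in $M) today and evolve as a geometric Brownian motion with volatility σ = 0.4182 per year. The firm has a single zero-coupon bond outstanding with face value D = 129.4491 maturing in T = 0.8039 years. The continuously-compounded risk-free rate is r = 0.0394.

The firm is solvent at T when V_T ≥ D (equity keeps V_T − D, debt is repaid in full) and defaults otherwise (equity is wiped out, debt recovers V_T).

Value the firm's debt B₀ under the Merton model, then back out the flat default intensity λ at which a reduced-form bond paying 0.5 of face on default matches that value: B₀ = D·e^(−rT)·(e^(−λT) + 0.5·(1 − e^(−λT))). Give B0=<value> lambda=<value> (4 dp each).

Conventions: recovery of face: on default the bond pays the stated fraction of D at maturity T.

B0=122.6689 lambda=0.0557

Work the structural quantities from V₀ = 203.5338 against face 129.4491:
d₁ = [ln(V₀/D) + (r + σ²/2)T] / (σ√T)
   = [ln(203.5338/129.4491) + (0.0394 + 0.5·0.4182²)·0.8039] / (0.4182·√0.8039)
   = [0.452544 + 0.101971] / 0.374960 = 1.478865
d₂ = d₁ − σ√T = 1.478865 − 0.374960 = 1.103905
N(d₁) = 0.930412,  N(d₂) = 0.865183,  e^(−rT) = 0.968823
E₀ = V₀·N(d₁) − D·e^(−rT)·N(d₂)
   = 203.5338·0.930412 − 129.4491·0.968823·0.865183 = 80.864882
B₀ = V₀ − E₀ = 203.5338 − 80.864882 = 122.668918
e^(−λT) = (B₀·e^(rT)/D − 0.5)/(1 − 0.5) = (122.6689·1.032181/129.4491 − 0.5)/0.5 = 0.95623546
λ = −ln(0.95623546)/0.8039 = 0.055667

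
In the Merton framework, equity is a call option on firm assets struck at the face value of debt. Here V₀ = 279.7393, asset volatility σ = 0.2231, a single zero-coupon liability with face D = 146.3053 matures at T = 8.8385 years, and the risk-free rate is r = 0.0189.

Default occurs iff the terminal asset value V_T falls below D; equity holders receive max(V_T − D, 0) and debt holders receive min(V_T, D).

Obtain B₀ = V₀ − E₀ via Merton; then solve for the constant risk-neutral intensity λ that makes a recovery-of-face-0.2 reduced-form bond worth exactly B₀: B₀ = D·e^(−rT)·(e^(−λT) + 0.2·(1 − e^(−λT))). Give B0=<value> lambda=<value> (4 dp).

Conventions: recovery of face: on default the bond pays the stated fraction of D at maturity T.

Apply the equity-as-call identities (strike 146.3053, horizon 8.8385 years):
d₁ = [ln(V₀/D) + (r + σ²/2)T] / (σ√T)
   = [ln(279.7393/146.3053) + (0.0189 + 0.5·0.2231²)·8.8385] / (0.2231·√8.8385)
   = [0.648163 + 0.387010] / 0.663268 = 1.560716
d₂ = d₁ − σ√T = 1.560716 − 0.663268 = 0.897448
N(d₁) = 0.940705,  N(d₂) = 0.815260,  e^(−rT) = 0.846159
E₀ = V₀·N(d₁) − D·e^(−rT)·N(d₂)
   = 279.7393·0.940705 − 146.3053·0.846159·0.815260 = 162.224812
B₀ = V₀ − E₀ = 279.7393 − 162.224812 = 117.514488
e^(−λT) = (B₀·e^(rT)/D − 0.2)/(1 − 0.2) = (117.5145·1.181811/146.3053 − 0.2)/0.8 = 0.93655885
λ = −ln(0.93655885)/8.8385 = 0.007416

B0=117.5145 lambda=0.0074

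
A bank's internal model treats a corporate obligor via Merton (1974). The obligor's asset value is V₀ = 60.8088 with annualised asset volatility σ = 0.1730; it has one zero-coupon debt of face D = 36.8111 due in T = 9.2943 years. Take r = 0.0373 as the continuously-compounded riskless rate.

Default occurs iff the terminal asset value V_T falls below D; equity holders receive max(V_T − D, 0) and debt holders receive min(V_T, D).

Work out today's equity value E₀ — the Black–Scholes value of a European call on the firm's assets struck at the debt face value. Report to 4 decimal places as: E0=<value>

Apply the equity-as-call identities (strike 36.8111, horizon 9.2943 years):
d₁ = [ln(V₀/D) + (r + σ²/2)T] / (σ√T)
   = [ln(60.8088/36.8111) + (0.0373 + 0.5·0.1730²)·9.2943] / (0.1730·√9.2943)
   = [0.501935 + 0.485762] / 0.527417 = 1.872705
d₂ = d₁ − σ√T = 1.872705 − 0.527417 = 1.345287
N(d₁) = 0.969445,  N(d₂) = 0.910734,  e^(−rT) = 0.707033
E₀ = V₀·N(d₁) − D·e^(−rT)·N(d₂)
   = 60.8088·0.969445 − 36.8111·0.707033·0.910734 = 35.247439

E0=35.2474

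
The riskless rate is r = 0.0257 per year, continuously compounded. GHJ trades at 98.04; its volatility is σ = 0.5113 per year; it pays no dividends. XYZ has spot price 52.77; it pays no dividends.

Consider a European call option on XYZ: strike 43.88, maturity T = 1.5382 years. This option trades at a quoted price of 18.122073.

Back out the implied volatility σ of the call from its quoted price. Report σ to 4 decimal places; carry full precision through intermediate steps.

At σ = 0.5263 the Black–Scholes value reproduces the quote:
σ√T = 0.5263·√1.5382 = 0.652739
d₁ = (ln(S/K) + (r+σ²/2)T) / (σ√T) = (ln(52.77/43.88) + (0.0257+0.5263²/2)·1.5382) / 0.652739 = (0.184484 + 0.252566) / 0.652739 = 0.669563
d₂ = d₁ − σ√T = 0.669563 − 0.652739 = 0.016824
e^{−rT} = 0.961239
N(d₁) = 0.748432,  N(d₂) = 0.506711
V = S·N(d₁) − K·e^{−rT}·N(d₂) = 39.494750 − 21.372677 = 18.122073 (equal to the quote); since ∂V/∂σ > 0 for all σ, the implied volatility is unique

sigma = 0.5263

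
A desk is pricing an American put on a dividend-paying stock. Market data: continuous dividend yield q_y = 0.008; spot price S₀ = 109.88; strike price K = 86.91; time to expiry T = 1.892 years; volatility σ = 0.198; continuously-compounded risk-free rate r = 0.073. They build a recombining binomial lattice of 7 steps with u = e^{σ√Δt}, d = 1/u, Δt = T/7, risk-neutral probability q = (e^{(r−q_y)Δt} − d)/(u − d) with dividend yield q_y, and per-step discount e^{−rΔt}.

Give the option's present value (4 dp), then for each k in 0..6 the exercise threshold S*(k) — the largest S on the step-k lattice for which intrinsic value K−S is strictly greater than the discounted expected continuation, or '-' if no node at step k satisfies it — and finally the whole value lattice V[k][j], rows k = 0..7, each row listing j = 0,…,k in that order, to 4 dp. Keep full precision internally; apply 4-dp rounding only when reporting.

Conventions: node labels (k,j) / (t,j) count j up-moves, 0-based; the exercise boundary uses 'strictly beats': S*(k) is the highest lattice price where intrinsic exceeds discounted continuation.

params: Δt=0.27029 u=1.10842 d=0.90218 q=0.56023 e^(-rΔt)=0.98046
t_7 payoffs: 33.4560 21.2364 6.2233 0.0000 0.0000 0.0000 0.0000 0.0000
t_6: node(6,0) S=59.2496 payoff=27.6604 vs cont=26.0904 → 27.6604 [stop]  node(6,1) S=72.7942 payoff=14.1158 vs cont=12.5751 → 14.1158 [stop]  node(6,2) S=89.4350 payoff=0.0000 vs cont=2.6834 → 2.6834 [wait]  node(6,3) S=109.8800 payoff=0.0000 vs cont=0.0000 → 0.0000 [wait]  node(6,4) S=134.9987 payoff=0.0000 vs cont=0.0000 → 0.0000 [wait]  node(6,5) S=165.8596 payoff=0.0000 vs cont=0.0000 → 0.0000 [wait]  node(6,6) S=203.7754 payoff=0.0000 vs cont=0.0000 → 0.0000 [wait]  ⇒ S*(6)=72.7942
t_5: node(5,0) S=65.6736 payoff=21.2364 vs cont=19.6802 → 21.2364 [stop]  node(5,1) S=80.6867 payoff=6.2233 vs cont=7.5604 → 7.5604 [wait]  node(5,2) S=99.1318 payoff=0.0000 vs cont=1.1570 → 1.1570 [wait]  node(5,3) S=121.7935 payoff=0.0000 vs cont=0.0000 → 0.0000 [wait]  node(5,4) S=149.6357 payoff=0.0000 vs cont=0.0000 → 0.0000 [wait]  node(5,5) S=183.8426 payoff=0.0000 vs cont=0.0000 → 0.0000 [wait]  ⇒ S*(5)=65.6736
t_4: node(4,0) S=72.7942 payoff=14.1158 vs cont=13.3095 → 14.1158 [stop]  node(4,1) S=89.4350 payoff=0.0000 vs cont=3.8954 → 3.8954 [wait]  node(4,2) S=109.8800 payoff=0.0000 vs cont=0.4989 → 0.4989 [wait]  node(4,3) S=134.9987 payoff=0.0000 vs cont=0.0000 → 0.0000 [wait]  node(4,4) S=165.8596 payoff=0.0000 vs cont=0.0000 → 0.0000 [wait]  ⇒ S*(4)=72.7942
t_3: node(3,0) S=80.6867 payoff=6.2233 vs cont=8.2262 → 8.2262 [wait]  node(3,1) S=99.1318 payoff=0.0000 vs cont=1.9537 → 1.9537 [wait]  node(3,2) S=121.7935 payoff=0.0000 vs cont=0.2151 → 0.2151 [wait]  node(3,3) S=149.6357 payoff=0.0000 vs cont=0.0000 → 0.0000 [wait]  ⇒ S*(3)=-
t_2: node(2,0) S=89.4350 payoff=0.0000 vs cont=4.6201 → 4.6201 [wait]  node(2,1) S=109.8800 payoff=0.0000 vs cont=0.9605 → 0.9605 [wait]  node(2,2) S=134.9987 payoff=0.0000 vs cont=0.0928 → 0.0928 [wait]  ⇒ S*(2)=-
t_1: node(1,0) S=99.1318 payoff=0.0000 vs cont=2.5197 → 2.5197 [wait]  node(1,1) S=121.7935 payoff=0.0000 vs cont=0.4651 → 0.4651 [wait]  ⇒ S*(1)=-
t_0: node(0,0) S=109.8800 payoff=0.0000 vs cont=1.3419 → 1.3419 [wait]  ⇒ S*(0)=-

price = 1.3419
boundary = - - - - 72.7942 65.6736 72.7942
tree:
1.3419
2.5197 0.4651
4.6201 0.9605 0.0928
8.2262 1.9537 0.2151 0.0000
14.1158 3.8954 0.4989 0.0000 0.0000
21.2364 7.5604 1.1570 0.0000 0.0000 0.0000
27.6604 14.1158 2.6834 0.0000 0.0000 0.0000 0.0000
33.4560 21.2364 6.2233 0.0000 0.0000 0.0000 0.0000 0.0000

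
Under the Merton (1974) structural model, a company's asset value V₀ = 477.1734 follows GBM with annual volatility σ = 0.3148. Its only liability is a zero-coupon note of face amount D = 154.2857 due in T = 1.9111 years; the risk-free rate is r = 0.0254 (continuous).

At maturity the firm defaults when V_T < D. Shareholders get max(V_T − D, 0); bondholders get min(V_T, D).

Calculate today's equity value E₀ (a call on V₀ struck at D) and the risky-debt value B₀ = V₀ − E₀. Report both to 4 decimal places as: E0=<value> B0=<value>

E0=330.3156 B0=146.8578

Apply the equity-as-call identities (strike 154.2857, horizon 1.9111 years):
d₁ = [ln(V₀/D) + (r + σ²/2)T] / (σ√T)
   = [ln(477.1734/154.2857) + (0.0254 + 0.5·0.3148²)·1.9111] / (0.3148·√1.9111)
   = [1.129074 + 0.143236] / 0.435188 = 2.923590
d₂ = d₁ − σ√T = 2.923590 − 0.435188 = 2.488403
N(d₁) = 0.998270,  N(d₂) = 0.993584,  e^(−rT) = 0.952617
E₀ = V₀·N(d₁) − D·e^(−rT)·N(d₂)
   = 477.1734·0.998270 − 154.2857·0.952617·0.993584 = 330.315583
B₀ = V₀ − E₀ = 477.1734 − 330.315583 = 146.857817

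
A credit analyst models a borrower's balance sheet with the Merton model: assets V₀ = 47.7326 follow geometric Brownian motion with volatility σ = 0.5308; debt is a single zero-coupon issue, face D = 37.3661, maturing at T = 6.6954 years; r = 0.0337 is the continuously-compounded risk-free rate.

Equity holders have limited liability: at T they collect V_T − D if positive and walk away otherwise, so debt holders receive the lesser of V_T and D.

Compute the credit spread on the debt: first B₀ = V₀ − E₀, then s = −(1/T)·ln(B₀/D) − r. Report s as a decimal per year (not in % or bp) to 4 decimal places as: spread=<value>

Work the structural quantities from V₀ = 47.7326 against face 37.3661:
d₁ = [ln(V₀/D) + (r + σ²/2)T] / (σ√T)
   = [ln(47.7326/37.3661) + (0.0337 + 0.5·0.5308²)·6.6954] / (0.5308·√6.6954)
   = [0.244851 + 1.168845] / 1.373470 = 1.029288
d₂ = d₁ − σ√T = 1.029288 − 1.373470 = -0.344182
N(d₁) = 0.848328,  N(d₂) = 0.365355,  e^(−rT) = 0.798009
E₀ = V₀·N(d₁) − D·e^(−rT)·N(d₂)
   = 47.7326·0.848328 − 37.3661·0.798009·0.365355 = 29.598564
B₀ = V₀ − E₀ = 47.7326 − 29.598564 = 18.134036
spread = −(1/T)·ln(B₀/D) − r = −(1/6.6954)·ln(18.134036/37.3661) − 0.0337 = 0.07428060

spread=0.0743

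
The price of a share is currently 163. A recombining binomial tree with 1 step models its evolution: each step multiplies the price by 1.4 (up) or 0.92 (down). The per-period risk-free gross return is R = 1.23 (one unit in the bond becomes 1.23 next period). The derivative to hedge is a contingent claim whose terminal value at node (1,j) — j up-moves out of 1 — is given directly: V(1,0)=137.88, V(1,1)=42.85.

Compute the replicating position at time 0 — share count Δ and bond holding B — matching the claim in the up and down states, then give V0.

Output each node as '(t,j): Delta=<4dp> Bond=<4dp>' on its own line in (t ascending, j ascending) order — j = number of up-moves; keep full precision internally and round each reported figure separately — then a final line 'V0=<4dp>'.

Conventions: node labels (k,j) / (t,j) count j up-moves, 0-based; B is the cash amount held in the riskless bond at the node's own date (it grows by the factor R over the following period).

(0,0): Delta=-1.2146 Bond=260.1795
V0=62.2004

Under the risk-neutral measure, an up-move has probability p* = (R−d)/(u−d) = 0.6458 and values discount at R = 1.23.
Terminal payoffs: V(1,0)=137.8800, V(1,1)=42.8500
  t=0,j=0: stock 163.0000 → up 228.2000 (V=42.8500), down 149.9600 (V=137.8800). Price 62.2004; hedge Δ=-1.2146, bond B=260.1795.
As a check, the time-0 holding Δ(0,0)·S0 + B(0,0) comes to 62.2004 — exactly V0.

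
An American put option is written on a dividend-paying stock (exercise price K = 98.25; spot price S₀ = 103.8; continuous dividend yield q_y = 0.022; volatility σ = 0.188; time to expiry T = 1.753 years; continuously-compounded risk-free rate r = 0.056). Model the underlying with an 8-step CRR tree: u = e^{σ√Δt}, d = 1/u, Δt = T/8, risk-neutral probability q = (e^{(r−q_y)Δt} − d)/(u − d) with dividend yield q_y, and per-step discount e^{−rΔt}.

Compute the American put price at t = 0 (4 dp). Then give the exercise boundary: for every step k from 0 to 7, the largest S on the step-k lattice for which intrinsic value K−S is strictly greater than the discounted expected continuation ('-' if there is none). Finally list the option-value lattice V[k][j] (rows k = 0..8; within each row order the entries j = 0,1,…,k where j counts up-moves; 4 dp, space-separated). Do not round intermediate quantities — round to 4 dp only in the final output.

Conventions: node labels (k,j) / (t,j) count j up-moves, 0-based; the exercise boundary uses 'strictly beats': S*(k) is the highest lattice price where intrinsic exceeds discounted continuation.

price = 5.4780
boundary = - - - 79.7146 72.9992 79.7146 72.9992 79.7146
tree:
5.4780
8.4915 2.8312
12.7691 4.7515 1.1290
18.5354 7.7587 2.0933 0.2672
25.2508 12.2473 3.8068 0.5641 0.0000
31.4005 18.5354 6.7439 1.1908 0.0000 0.0000
37.0321 25.2508 11.5084 2.5137 0.0000 0.0000 0.0000
42.1892 31.4005 18.5354 5.3065 0.0000 0.0000 0.0000 0.0000
46.9120 37.0321 25.2508 11.2022 0.0000 0.0000 0.0000 0.0000 0.0000

Δt=0.21912  u=1.09199  d=0.91576  q=0.52045  discount=0.98780
step 8 (expiry): payoffs max(K−S,0) = 46.9120 37.0321 25.2508 11.2022 0.0000 0.0000 0.0000 0.0000 0.0000
step 7: (k=7,j=0): S=56.0608, K−S=42.1892, hold=41.2606 ⇒ V=42.1892 exercise | (k=7,j=1): S=66.8495, K−S=31.4005, hold=30.5237 ⇒ V=31.4005 exercise | (k=7,j=2): S=79.7146, K−S=18.5354, hold=17.7205 ⇒ V=18.5354 exercise | (k=7,j=3): S=95.0556, K−S=3.1944, hold=5.3065 ⇒ V=5.3065 continue | (k=7,j=4): S=113.3489, K−S=0.0000, hold=0.0000 ⇒ V=0.0000 continue | (k=7,j=5): S=135.1626, K−S=0.0000, hold=0.0000 ⇒ V=0.0000 continue | (k=7,j=6): S=161.1745, K−S=0.0000, hold=0.0000 ⇒ V=0.0000 continue | (k=7,j=7): S=192.1922, K−S=0.0000, hold=0.0000 ⇒ V=0.0000 continue  boundary S*=79.7146
step 6: (k=6,j=0): S=61.2179, K−S=37.0321, hold=36.1282 ⇒ V=37.0321 exercise | (k=6,j=1): S=72.9992, K−S=25.2508, hold=24.4036 ⇒ V=25.2508 exercise | (k=6,j=2): S=87.0478, K−S=11.2022, hold=11.5084 ⇒ V=11.5084 continue | (k=6,j=3): S=103.8000, K−S=0.0000, hold=2.5137 ⇒ V=2.5137 continue | (k=6,j=4): S=123.7761, K−S=0.0000, hold=0.0000 ⇒ V=0.0000 continue | (k=6,j=5): S=147.5966, K−S=0.0000, hold=0.0000 ⇒ V=0.0000 continue | (k=6,j=6): S=176.0014, K−S=0.0000, hold=0.0000 ⇒ V=0.0000 continue  boundary S*=72.9992
step 5: (k=5,j=0): S=66.8495, K−S=31.4005, hold=30.5237 ⇒ V=31.4005 exercise | (k=5,j=1): S=79.7146, K−S=18.5354, hold=17.8779 ⇒ V=18.5354 exercise | (k=5,j=2): S=95.0556, K−S=3.1944, hold=6.7439 ⇒ V=6.7439 continue | (k=5,j=3): S=113.3489, K−S=0.0000, hold=1.1908 ⇒ V=1.1908 continue | (k=5,j=4): S=135.1626, K−S=0.0000, hold=0.0000 ⇒ V=0.0000 continue | (k=5,j=5): S=161.1745, K−S=0.0000, hold=0.0000 ⇒ V=0.0000 continue  boundary S*=79.7146
step 4: (k=4,j=0): S=72.9992, K−S=25.2508, hold=24.4036 ⇒ V=25.2508 exercise | (k=4,j=1): S=87.0478, K−S=11.2022, hold=12.2473 ⇒ V=12.2473 continue | (k=4,j=2): S=103.8000, K−S=0.0000, hold=3.8068 ⇒ V=3.8068 continue | (k=4,j=3): S=123.7761, K−S=0.0000, hold=0.5641 ⇒ V=0.5641 continue | (k=4,j=4): S=147.5966, K−S=0.0000, hold=0.0000 ⇒ V=0.0000 continue  boundary S*=72.9992
step 3: (k=3,j=0): S=79.7146, K−S=18.5354, hold=18.2578 ⇒ V=18.5354 exercise | (k=3,j=1): S=95.0556, K−S=3.1944, hold=7.7587 ⇒ V=7.7587 continue | (k=3,j=2): S=113.3489, K−S=0.0000, hold=2.0933 ⇒ V=2.0933 continue | (k=3,j=3): S=135.1626, K−S=0.0000, hold=0.2672 ⇒ V=0.2672 continue  boundary S*=79.7146
step 2: (k=2,j=0): S=87.0478, K−S=11.2022, hold=12.7691 ⇒ V=12.7691 continue | (k=2,j=1): S=103.8000, K−S=0.0000, hold=4.7515 ⇒ V=4.7515 continue | (k=2,j=2): S=123.7761, K−S=0.0000, hold=1.1290 ⇒ V=1.1290 continue  boundary S*=-
step 1: (k=1,j=0): S=95.0556, K−S=3.1944, hold=8.4915 ⇒ V=8.4915 continue | (k=1,j=1): S=113.3489, K−S=0.0000, hold=2.8312 ⇒ V=2.8312 continue  boundary S*=-
step 0: (k=0,j=0): S=103.8000, K−S=0.0000, hold=5.4780 ⇒ V=5.4780 continue  boundary S*=-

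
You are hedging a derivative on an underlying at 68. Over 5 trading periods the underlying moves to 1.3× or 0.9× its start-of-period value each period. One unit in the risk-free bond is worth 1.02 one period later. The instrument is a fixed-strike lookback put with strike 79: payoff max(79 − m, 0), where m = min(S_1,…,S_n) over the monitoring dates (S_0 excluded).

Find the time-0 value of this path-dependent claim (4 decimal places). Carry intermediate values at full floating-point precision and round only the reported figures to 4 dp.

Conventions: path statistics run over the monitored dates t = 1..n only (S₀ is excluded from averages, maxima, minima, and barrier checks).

price = 19.7511

With p* = (R−d)/(u−d) = 0.3000, sum probability × payoff across the paths and divide by R^5.
Enumerate all 2^5 = 32 price paths (U = up ×1.3, D = down ×0.9); each path with k up-moves has probability p*^k·(1−p*)^(5−k).
DDDDD: m=40.1533, payoff=38.8467, prob=0.168070
UDDDD: m=57.9992, payoff=21.0008, prob=0.072030
DUDDD: m=57.9992, payoff=21.0008, prob=0.072030
UUDDD: m=83.7767, payoff=0.0000, prob=0.030870
DDUDD: m=55.0800, payoff=23.9200, prob=0.072030
UDUDD: m=79.5600, payoff=0.0000, prob=0.030870
DUUDD: m=61.2000, payoff=17.8000, prob=0.030870
UUUDD: m=88.4000, payoff=0.0000, prob=0.013230
DDDUD: m=49.5720, payoff=29.4280, prob=0.072030
UDDUD: m=71.6040, payoff=7.3960, prob=0.030870
DUDUD: m=61.2000, payoff=17.8000, prob=0.030870
UUDUD: m=88.4000, payoff=0.0000, prob=0.013230
DDUUD: m=55.0800, payoff=23.9200, prob=0.030870
UDUUD: m=79.5600, payoff=0.0000, prob=0.013230
DUUUD: m=61.2000, payoff=17.8000, prob=0.013230
UUUUD: m=88.4000, payoff=0.0000, prob=0.005670
DDDDU: m=44.6148, payoff=34.3852, prob=0.072030
UDDDU: m=64.4436, payoff=14.5564, prob=0.030870
DUDDU: m=61.2000, payoff=17.8000, prob=0.030870
UUDDU: m=88.4000, payoff=0.0000, prob=0.013230
DDUDU: m=55.0800, payoff=23.9200, prob=0.030870
UDUDU: m=79.5600, payoff=0.0000, prob=0.013230
DUUDU: m=61.2000, payoff=17.8000, prob=0.013230
UUUDU: m=88.4000, payoff=0.0000, prob=0.005670
DDDUU: m=49.5720, payoff=29.4280, prob=0.030870
UDDUU: m=71.6040, payoff=7.3960, prob=0.013230
DUDUU: m=61.2000, payoff=17.8000, prob=0.013230
UUDUU: m=88.4000, payoff=0.0000, prob=0.005670
DDUUU: m=55.0800, payoff=23.9200, prob=0.013230
UDUUU: m=79.5600, payoff=0.0000, prob=0.005670
DUUUU: m=61.2000, payoff=17.8000, prob=0.005670
UUUUU: m=88.4000, payoff=0.0000, prob=0.002430
Price = Σ prob·payoff / R^5 = 21.806864 / 1.104081 = 19.7511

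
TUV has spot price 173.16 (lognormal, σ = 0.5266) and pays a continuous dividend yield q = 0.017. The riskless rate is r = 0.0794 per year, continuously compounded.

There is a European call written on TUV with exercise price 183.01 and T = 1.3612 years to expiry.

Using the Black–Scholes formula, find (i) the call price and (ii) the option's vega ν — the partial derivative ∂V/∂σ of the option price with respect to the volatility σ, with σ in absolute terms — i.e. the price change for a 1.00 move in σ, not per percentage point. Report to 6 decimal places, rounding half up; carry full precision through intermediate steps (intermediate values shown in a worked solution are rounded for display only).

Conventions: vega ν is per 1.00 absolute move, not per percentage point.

price = 42.746560
ν = 73.933631

σ√T = 0.5266·√1.3612 = 0.614387
d₁ = (ln(S/K) + (r−q+σ²/2)T) / (σ√T) = (ln(173.16/183.01) + (0.0794−0.017+0.5266²/2)·1.3612) / 0.614387 = (-0.055325 + 0.273674) / 0.614387 = 0.355394
d₂ = d₁ − σ√T = 0.355394 − 0.614387 = -0.258992
e^{−rT} = 0.897556
e^{−qT} = 0.977125
N(d₁) = 0.638853,  N(d₂) = 0.397821
Call price V = S·e^{−qT}·N(d₁) − K·e^{−rT}·N(d₂) = 108.093289 − 65.346729 = 42.746560
φ(d₁) = (1/√(2π))·e^{−d₁²/2} = 0.374527
ν = S·e^{−qT}·φ(d₁)·√T = 73.933631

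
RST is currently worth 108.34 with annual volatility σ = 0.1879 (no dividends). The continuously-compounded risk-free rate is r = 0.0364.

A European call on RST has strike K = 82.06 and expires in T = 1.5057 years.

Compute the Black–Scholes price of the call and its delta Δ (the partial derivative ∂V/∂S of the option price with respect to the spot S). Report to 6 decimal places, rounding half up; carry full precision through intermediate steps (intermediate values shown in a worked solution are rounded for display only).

price = 31.358682
Δ = 0.940378

σ√T = 0.1879·√1.5057 = 0.230566
d₁ = (ln(S/K) + (r+σ²/2)T) / (σ√T) = (ln(108.34/82.06) + (0.0364+0.1879²/2)·1.5057) / 0.230566 = (0.277824 + 0.081388) / 0.230566 = 1.557953
d₂ = d₁ − σ√T = 1.557953 − 0.230566 = 1.327387
e^{−rT} = 0.946667
N(d₁) = 0.940378,  N(d₂) = 0.907810
Call price V = S·N(d₁) − K·e^{−rT}·N(d₂) = 101.880534 − 70.521852 = 31.358682
Δ = N(d₁) = 0.940378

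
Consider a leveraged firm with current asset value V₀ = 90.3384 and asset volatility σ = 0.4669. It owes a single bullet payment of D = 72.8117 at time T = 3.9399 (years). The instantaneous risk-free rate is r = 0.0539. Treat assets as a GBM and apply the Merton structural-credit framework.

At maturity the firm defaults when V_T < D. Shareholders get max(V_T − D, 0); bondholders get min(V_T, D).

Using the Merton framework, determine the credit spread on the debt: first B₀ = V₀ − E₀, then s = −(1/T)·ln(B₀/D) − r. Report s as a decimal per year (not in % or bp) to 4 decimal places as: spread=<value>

Apply the equity-as-call identities (strike 72.8117, horizon 3.9399 years):
d₁ = [ln(V₀/D) + (r + σ²/2)T] / (σ√T)
   = [ln(90.3384/72.8117) + (0.0539 + 0.5·0.4669²)·3.9399] / (0.4669·√3.9399)
   = [0.215686 + 0.641801] / 0.926758 = 0.925254
d₂ = d₁ − σ√T = 0.925254 − 0.926758 = -0.001504
N(d₁) = 0.822583,  N(d₂) = 0.499400,  e^(−rT) = 0.808673
E₀ = V₀·N(d₁) − D·e^(−rT)·N(d₂)
   = 90.3384·0.822583 − 72.8117·0.808673·0.499400 = 44.905748
B₀ = V₀ − E₀ = 90.3384 − 44.905748 = 45.432652
spread = −(1/T)·ln(B₀/D) − r = −(1/3.9399)·ln(45.432652/72.8117) − 0.0539 = 0.06581004

spread=0.0658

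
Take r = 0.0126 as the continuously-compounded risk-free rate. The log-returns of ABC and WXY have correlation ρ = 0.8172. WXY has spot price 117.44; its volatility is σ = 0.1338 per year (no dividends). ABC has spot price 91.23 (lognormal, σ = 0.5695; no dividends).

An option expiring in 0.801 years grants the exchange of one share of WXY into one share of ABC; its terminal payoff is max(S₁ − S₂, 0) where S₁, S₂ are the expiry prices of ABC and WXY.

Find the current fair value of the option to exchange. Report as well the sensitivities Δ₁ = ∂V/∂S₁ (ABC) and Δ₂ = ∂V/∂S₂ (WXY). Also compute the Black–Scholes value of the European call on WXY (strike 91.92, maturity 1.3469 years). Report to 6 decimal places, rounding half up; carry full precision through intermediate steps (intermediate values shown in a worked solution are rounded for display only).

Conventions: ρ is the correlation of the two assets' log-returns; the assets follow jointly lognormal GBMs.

exchange price = 7.149526
Δ1 = 0.346056
Δ2 = -0.207945
price(WXY call K=91.92) = 27.367998

σ_eff = √(σ₁² + σ₂² − 2ρσ₁σ₂) = √(0.5695² + 0.1338² − 2·0.8172·0.5695·0.1338) = 0.466576
d₁ = (ln(S₁/S₂) + (q₂ − q₁ + σ_eff²/2)T) / (σ_eff√T) = (ln(91.23/117.44) + (0.0 − 0.0 + 0.108846)·0.801) / 0.417579 = -0.395992
d₂ = d₁ − σ_eff√T = -0.395992 − 0.417579 = -0.813571
N(d₁) = 0.346056,  N(d₂) = 0.207945
V = S₁·e^{−q₁T}·N(d₁) − S₂·e^{−q₂T}·N(d₂) = 31.570645 − 24.421119 = 7.149526
Δ₁ = e^{−q₁T}·N(d₁) = 0.346056;  Δ₂ = −e^{−q₂T}·N(d₂) = -0.207945
[vanilla: WXY call K=91.92]
σ√T = 0.1338·√1.3469 = 0.155283
d₁ = (ln(S/K) + (r+σ²/2)T) / (σ√T) = (ln(117.44/91.92) + (0.0126+0.1338²/2)·1.3469) / 0.155283 = (0.245009 + 0.029027) / 0.155283 = 1.764754
d₂ = d₁ − σ√T = 1.764754 − 0.155283 = 1.609471
e^{−rT} = 0.983172
N(d₁) = 0.961197,  N(d₂) = 0.946243
price = S·N(d₁) − K·e^{−rT}·N(d₂) = 112.883031 − 85.515033 = 27.367998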